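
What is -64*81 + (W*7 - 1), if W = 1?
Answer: -5178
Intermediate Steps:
-64*81 + (W*7 - 1) = -64*81 + (1*7 - 1) = -5184 + (7 - 1) = -5184 + 6 = -5178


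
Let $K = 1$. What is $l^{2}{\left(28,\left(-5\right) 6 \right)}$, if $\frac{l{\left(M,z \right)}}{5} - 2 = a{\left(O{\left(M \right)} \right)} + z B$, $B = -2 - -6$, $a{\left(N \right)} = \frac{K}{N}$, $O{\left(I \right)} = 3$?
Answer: $\frac{3115225}{9} \approx 3.4614 \cdot 10^{5}$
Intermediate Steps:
$a{\left(N \right)} = \frac{1}{N}$ ($a{\left(N \right)} = 1 \frac{1}{N} = \frac{1}{N}$)
$B = 4$ ($B = -2 + 6 = 4$)
$l{\left(M,z \right)} = \frac{35}{3} + 20 z$ ($l{\left(M,z \right)} = 10 + 5 \left(\frac{1}{3} + z 4\right) = 10 + 5 \left(\frac{1}{3} + 4 z\right) = 10 + \left(\frac{5}{3} + 20 z\right) = \frac{35}{3} + 20 z$)
$l^{2}{\left(28,\left(-5\right) 6 \right)} = \left(\frac{35}{3} + 20 \left(\left(-5\right) 6\right)\right)^{2} = \left(\frac{35}{3} + 20 \left(-30\right)\right)^{2} = \left(\frac{35}{3} - 600\right)^{2} = \left(- \frac{1765}{3}\right)^{2} = \frac{3115225}{9}$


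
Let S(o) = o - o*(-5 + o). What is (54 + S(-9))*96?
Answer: -7776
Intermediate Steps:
S(o) = o - o*(-5 + o)
(54 + S(-9))*96 = (54 - 9*(6 - 1*(-9)))*96 = (54 - 9*(6 + 9))*96 = (54 - 9*15)*96 = (54 - 135)*96 = -81*96 = -7776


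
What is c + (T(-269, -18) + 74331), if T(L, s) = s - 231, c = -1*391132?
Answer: -317050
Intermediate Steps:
c = -391132
T(L, s) = -231 + s
c + (T(-269, -18) + 74331) = -391132 + ((-231 - 18) + 74331) = -391132 + (-249 + 74331) = -391132 + 74082 = -317050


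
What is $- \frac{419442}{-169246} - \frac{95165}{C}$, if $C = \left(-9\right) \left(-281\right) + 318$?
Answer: $- \frac{7456072108}{240921681} \approx -30.948$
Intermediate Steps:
$C = 2847$ ($C = 2529 + 318 = 2847$)
$- \frac{419442}{-169246} - \frac{95165}{C} = - \frac{419442}{-169246} - \frac{95165}{2847} = \left(-419442\right) \left(- \frac{1}{169246}\right) - \frac{95165}{2847} = \frac{209721}{84623} - \frac{95165}{2847} = - \frac{7456072108}{240921681}$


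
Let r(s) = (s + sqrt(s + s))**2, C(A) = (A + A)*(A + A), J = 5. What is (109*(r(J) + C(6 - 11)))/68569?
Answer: 14715/68569 + 1090*sqrt(10)/68569 ≈ 0.26487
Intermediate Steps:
C(A) = 4*A**2 (C(A) = (2*A)*(2*A) = 4*A**2)
r(s) = (s + sqrt(2)*sqrt(s))**2 (r(s) = (s + sqrt(2*s))**2 = (s + sqrt(2)*sqrt(s))**2)
(109*(r(J) + C(6 - 11)))/68569 = (109*((5 + sqrt(2)*sqrt(5))**2 + 4*(6 - 11)**2))/68569 = (109*((5 + sqrt(10))**2 + 4*(-5)**2))*(1/68569) = (109*((5 + sqrt(10))**2 + 4*25))*(1/68569) = (109*((5 + sqrt(10))**2 + 100))*(1/68569) = (109*(100 + (5 + sqrt(10))**2))*(1/68569) = (10900 + 109*(5 + sqrt(10))**2)*(1/68569) = 10900/68569 + 109*(5 + sqrt(10))**2/68569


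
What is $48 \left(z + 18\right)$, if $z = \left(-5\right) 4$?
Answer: $-96$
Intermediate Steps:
$z = -20$
$48 \left(z + 18\right) = 48 \left(-20 + 18\right) = 48 \left(-2\right) = -96$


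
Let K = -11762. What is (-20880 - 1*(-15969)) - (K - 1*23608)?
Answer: 30459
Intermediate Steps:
(-20880 - 1*(-15969)) - (K - 1*23608) = (-20880 - 1*(-15969)) - (-11762 - 1*23608) = (-20880 + 15969) - (-11762 - 23608) = -4911 - 1*(-35370) = -4911 + 35370 = 30459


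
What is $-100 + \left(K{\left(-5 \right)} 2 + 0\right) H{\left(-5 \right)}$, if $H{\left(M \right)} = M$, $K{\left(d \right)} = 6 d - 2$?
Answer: $220$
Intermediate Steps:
$K{\left(d \right)} = -2 + 6 d$
$-100 + \left(K{\left(-5 \right)} 2 + 0\right) H{\left(-5 \right)} = -100 + \left(\left(-2 + 6 \left(-5\right)\right) 2 + 0\right) \left(-5\right) = -100 + \left(\left(-2 - 30\right) 2 + 0\right) \left(-5\right) = -100 + \left(\left(-32\right) 2 + 0\right) \left(-5\right) = -100 + \left(-64 + 0\right) \left(-5\right) = -100 - -320 = -100 + 320 = 220$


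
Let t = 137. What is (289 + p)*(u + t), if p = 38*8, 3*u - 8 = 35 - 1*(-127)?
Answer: 344533/3 ≈ 1.1484e+5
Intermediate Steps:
u = 170/3 (u = 8/3 + (35 - 1*(-127))/3 = 8/3 + (35 + 127)/3 = 8/3 + (⅓)*162 = 8/3 + 54 = 170/3 ≈ 56.667)
p = 304
(289 + p)*(u + t) = (289 + 304)*(170/3 + 137) = 593*(581/3) = 344533/3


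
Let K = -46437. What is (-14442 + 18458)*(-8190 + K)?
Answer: -219382032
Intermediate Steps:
(-14442 + 18458)*(-8190 + K) = (-14442 + 18458)*(-8190 - 46437) = 4016*(-54627) = -219382032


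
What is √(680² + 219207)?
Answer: √681607 ≈ 825.59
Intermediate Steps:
√(680² + 219207) = √(462400 + 219207) = √681607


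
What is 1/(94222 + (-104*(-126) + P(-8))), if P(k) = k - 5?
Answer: 1/107313 ≈ 9.3185e-6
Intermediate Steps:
P(k) = -5 + k
1/(94222 + (-104*(-126) + P(-8))) = 1/(94222 + (-104*(-126) + (-5 - 8))) = 1/(94222 + (13104 - 13)) = 1/(94222 + 13091) = 1/107313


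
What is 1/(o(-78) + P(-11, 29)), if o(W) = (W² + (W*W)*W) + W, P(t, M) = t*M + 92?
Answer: -1/468773 ≈ -2.1332e-6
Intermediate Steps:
P(t, M) = 92 + M*t (P(t, M) = M*t + 92 = 92 + M*t)
o(W) = W + W² + W³ (o(W) = (W² + W²*W) + W = (W² + W³) + W = W + W² + W³)
1/(o(-78) + P(-11, 29)) = 1/(-78*(1 - 78 + (-78)²) + (92 + 29*(-11))) = 1/(-78*(1 - 78 + 6084) + (92 - 319)) = 1/(-78*6007 - 227) = 1/(-468546 - 227) = 1/(-468773) = -1/468773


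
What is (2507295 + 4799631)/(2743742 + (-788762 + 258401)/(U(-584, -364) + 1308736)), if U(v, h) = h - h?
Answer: 735602854272/276217953827 ≈ 2.6631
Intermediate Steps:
U(v, h) = 0
(2507295 + 4799631)/(2743742 + (-788762 + 258401)/(U(-584, -364) + 1308736)) = (2507295 + 4799631)/(2743742 + (-788762 + 258401)/(0 + 1308736)) = 7306926/(2743742 - 530361/1308736) = 7306926/(2743742 - 530361*1/1308736) = 7306926/(2743742 - 40797/100672) = 7306926/(276217953827/100672) = 7306926*(100672/276217953827) = 735602854272/276217953827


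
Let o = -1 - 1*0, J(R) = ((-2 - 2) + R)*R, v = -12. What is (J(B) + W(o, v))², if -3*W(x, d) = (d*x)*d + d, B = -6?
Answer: 12544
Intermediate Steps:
J(R) = R*(-4 + R) (J(R) = (-4 + R)*R = R*(-4 + R))
o = -1 (o = -1 + 0 = -1)
W(x, d) = -d/3 - x*d²/3 (W(x, d) = -((d*x)*d + d)/3 = -(x*d² + d)/3 = -(d + x*d²)/3 = -d/3 - x*d²/3)
(J(B) + W(o, v))² = (-6*(-4 - 6) - ⅓*(-12)*(1 - 12*(-1)))² = (-6*(-10) - ⅓*(-12)*(1 + 12))² = (60 - ⅓*(-12)*13)² = (60 + 52)² = 112² = 12544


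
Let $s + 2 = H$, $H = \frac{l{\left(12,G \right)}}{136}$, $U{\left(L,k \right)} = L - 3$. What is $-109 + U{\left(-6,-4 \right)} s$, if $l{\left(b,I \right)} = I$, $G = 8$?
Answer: $- \frac{1556}{17} \approx -91.529$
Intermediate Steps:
$U{\left(L,k \right)} = -3 + L$
$H = \frac{1}{17}$ ($H = \frac{8}{136} = 8 \cdot \frac{1}{136} = \frac{1}{17} \approx 0.058824$)
$s = - \frac{33}{17}$ ($s = -2 + \frac{1}{17} = - \frac{33}{17} \approx -1.9412$)
$-109 + U{\left(-6,-4 \right)} s = -109 + \left(-3 - 6\right) \left(- \frac{33}{17}\right) = -109 - - \frac{297}{17} = -109 + \frac{297}{17} = - \frac{1556}{17}$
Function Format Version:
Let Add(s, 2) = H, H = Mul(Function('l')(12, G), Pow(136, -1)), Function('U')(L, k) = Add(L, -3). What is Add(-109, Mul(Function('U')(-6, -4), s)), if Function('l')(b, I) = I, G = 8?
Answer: Rational(-1556, 17) ≈ -91.529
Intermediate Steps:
Function('U')(L, k) = Add(-3, L)
H = Rational(1, 17) (H = Mul(8, Pow(136, -1)) = Mul(8, Rational(1, 136)) = Rational(1, 17) ≈ 0.058824)
s = Rational(-33, 17) (s = Add(-2, Rational(1, 17)) = Rational(-33, 17) ≈ -1.9412)
Add(-109, Mul(Function('U')(-6, -4), s)) = Add(-109, Mul(Add(-3, -6), Rational(-33, 17))) = Add(-109, Mul(-9, Rational(-33, 17))) = Add(-109, Rational(297, 17)) = Rational(-1556, 17)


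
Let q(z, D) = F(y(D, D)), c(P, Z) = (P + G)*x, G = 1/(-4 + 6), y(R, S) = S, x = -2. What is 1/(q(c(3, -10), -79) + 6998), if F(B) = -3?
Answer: 1/6995 ≈ 0.00014296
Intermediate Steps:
G = ½ (G = 1/2 = ½ ≈ 0.50000)
c(P, Z) = -1 - 2*P (c(P, Z) = (P + ½)*(-2) = (½ + P)*(-2) = -1 - 2*P)
q(z, D) = -3
1/(q(c(3, -10), -79) + 6998) = 1/(-3 + 6998) = 1/6995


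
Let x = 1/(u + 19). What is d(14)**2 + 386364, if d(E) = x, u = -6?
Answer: 65295517/169 ≈ 3.8636e+5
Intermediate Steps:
x = 1/13 (x = 1/(-6 + 19) = 1/13 ≈ 0.076923)
d(E) = 1/13
d(14)**2 + 386364 = (1/13)**2 + 386364 = 1/169 + 386364 = 65295517/169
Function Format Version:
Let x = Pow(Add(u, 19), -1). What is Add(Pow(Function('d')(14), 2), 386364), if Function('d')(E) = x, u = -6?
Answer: Rational(65295517, 169) ≈ 3.8636e+5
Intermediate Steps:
x = Rational(1, 13) (x = Pow(Add(-6, 19), -1) = Pow(13, -1) = Rational(1, 13) ≈ 0.076923)
Function('d')(E) = Rational(1, 13)
Add(Pow(Function('d')(14), 2), 386364) = Add(Pow(Rational(1, 13), 2), 386364) = Add(Rational(1, 169), 386364) = Rational(65295517, 169)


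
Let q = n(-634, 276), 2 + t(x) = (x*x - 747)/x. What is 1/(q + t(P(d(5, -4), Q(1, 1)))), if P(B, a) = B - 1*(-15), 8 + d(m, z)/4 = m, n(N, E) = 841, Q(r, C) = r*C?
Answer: 1/593 ≈ 0.0016863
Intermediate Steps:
Q(r, C) = C*r
d(m, z) = -32 + 4*m
P(B, a) = 15 + B (P(B, a) = B + 15 = 15 + B)
t(x) = -2 + (-747 + x²)/x (t(x) = -2 + (x*x - 747)/x = -2 + (x² - 747)/x = -2 + (-747 + x²)/x)
q = 841
1/(q + t(P(d(5, -4), Q(1, 1)))) = 1/(841 + (-2 + (15 + (-32 + 4*5)) - 747/(15 + (-32 + 4*5)))) = 1/(841 + (-2 + (15 + (-32 + 20)) - 747/(15 + (-32 + 20)))) = 1/(841 + (-2 + (15 - 12) - 747/(15 - 12))) = 1/(841 + (-2 + 3 - 747/3)) = 1/(841 + (-2 + 3 - 747*⅓)) = 1/(841 + (-2 + 3 - 249)) = 1/(841 - 248) = 1/593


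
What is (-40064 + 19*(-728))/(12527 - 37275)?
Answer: 13474/6187 ≈ 2.1778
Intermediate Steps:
(-40064 + 19*(-728))/(12527 - 37275) = (-40064 - 13832)/(-24748) = -53896*(-1/24748) = 13474/6187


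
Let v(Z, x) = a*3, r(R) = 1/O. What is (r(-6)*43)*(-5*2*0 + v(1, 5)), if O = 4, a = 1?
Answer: 129/4 ≈ 32.250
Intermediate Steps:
r(R) = ¼ (r(R) = 1/4 = ¼)
v(Z, x) = 3 (v(Z, x) = 1*3 = 3)
(r(-6)*43)*(-5*2*0 + v(1, 5)) = ((¼)*43)*(-5*2*0 + 3) = 43*(-10*0 + 3)/4 = 43*(0 + 3)/4 = (43/4)*3 = 129/4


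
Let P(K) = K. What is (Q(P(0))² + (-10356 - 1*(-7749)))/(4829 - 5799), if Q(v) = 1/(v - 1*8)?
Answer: 166847/62080 ≈ 2.6876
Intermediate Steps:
Q(v) = 1/(-8 + v) (Q(v) = 1/(v - 8) = 1/(-8 + v))
(Q(P(0))² + (-10356 - 1*(-7749)))/(4829 - 5799) = ((1/(-8 + 0))² + (-10356 - 1*(-7749)))/(4829 - 5799) = ((1/(-8))² + (-10356 + 7749))/(-970) = ((-⅛)² - 2607)*(-1/970) = (1/64 - 2607)*(-1/970) = -166847/64*(-1/970) = 166847/62080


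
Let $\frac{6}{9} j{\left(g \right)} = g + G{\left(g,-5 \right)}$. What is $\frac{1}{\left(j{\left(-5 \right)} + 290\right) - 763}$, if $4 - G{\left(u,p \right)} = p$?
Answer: $- \frac{1}{467} \approx -0.0021413$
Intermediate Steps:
$G{\left(u,p \right)} = 4 - p$
$j{\left(g \right)} = \frac{27}{2} + \frac{3 g}{2}$ ($j{\left(g \right)} = \frac{3 \left(g + \left(4 - -5\right)\right)}{2} = \frac{3 \left(g + \left(4 + 5\right)\right)}{2} = \frac{3 \left(g + 9\right)}{2} = \frac{3 \left(9 + g\right)}{2} = \frac{27}{2} + \frac{3 g}{2}$)
$\frac{1}{\left(j{\left(-5 \right)} + 290\right) - 763} = \frac{1}{\left(\left(\frac{27}{2} + \frac{3}{2} \left(-5\right)\right) + 290\right) - 763} = \frac{1}{\left(\left(\frac{27}{2} - \frac{15}{2}\right) + 290\right) - 763} = \frac{1}{\left(6 + 290\right) - 763} = \frac{1}{296 - 763} = \frac{1}{-467} = - \frac{1}{467}$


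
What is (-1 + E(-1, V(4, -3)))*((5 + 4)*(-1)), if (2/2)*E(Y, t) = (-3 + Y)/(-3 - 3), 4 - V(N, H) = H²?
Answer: 3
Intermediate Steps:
V(N, H) = 4 - H²
E(Y, t) = ½ - Y/6 (E(Y, t) = (-3 + Y)/(-3 - 3) = (-3 + Y)/(-6) = (-3 + Y)*(-⅙) = ½ - Y/6)
(-1 + E(-1, V(4, -3)))*((5 + 4)*(-1)) = (-1 + (½ - ⅙*(-1)))*((5 + 4)*(-1)) = (-1 + (½ + ⅙))*(9*(-1)) = (-1 + ⅔)*(-9) = -⅓*(-9) = 3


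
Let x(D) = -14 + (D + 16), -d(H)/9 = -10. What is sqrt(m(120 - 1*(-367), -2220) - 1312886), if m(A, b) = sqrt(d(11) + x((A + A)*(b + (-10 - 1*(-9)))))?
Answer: sqrt(-1312886 + I*sqrt(2163162)) ≈ 0.642 + 1145.8*I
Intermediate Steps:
d(H) = 90 (d(H) = -9*(-10) = 90)
x(D) = 2 + D (x(D) = -14 + (16 + D) = 2 + D)
m(A, b) = sqrt(92 + 2*A*(-1 + b)) (m(A, b) = sqrt(90 + (2 + (A + A)*(b + (-10 - 1*(-9))))) = sqrt(90 + (2 + (2*A)*(b + (-10 + 9)))) = sqrt(90 + (2 + (2*A)*(b - 1))) = sqrt(90 + (2 + (2*A)*(-1 + b))) = sqrt(90 + (2 + 2*A*(-1 + b))) = sqrt(92 + 2*A*(-1 + b)))
sqrt(m(120 - 1*(-367), -2220) - 1312886) = sqrt(sqrt(2)*sqrt(46 + (120 - 1*(-367))*(-1 - 2220)) - 1312886) = sqrt(sqrt(2)*sqrt(46 + (120 + 367)*(-2221)) - 1312886) = sqrt(sqrt(2)*sqrt(46 + 487*(-2221)) - 1312886) = sqrt(sqrt(2)*sqrt(46 - 1081627) - 1312886) = sqrt(sqrt(2)*sqrt(-1081581) - 1312886) = sqrt(sqrt(2)*(I*sqrt(1081581)) - 1312886) = sqrt(I*sqrt(2163162) - 1312886) = sqrt(-1312886 + I*sqrt(2163162))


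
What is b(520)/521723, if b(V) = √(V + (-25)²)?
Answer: √1145/521723 ≈ 6.4858e-5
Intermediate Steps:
b(V) = √(625 + V) (b(V) = √(V + 625) = √(625 + V))
b(520)/521723 = √(625 + 520)/521723 = √1145*(1/521723) = √1145/521723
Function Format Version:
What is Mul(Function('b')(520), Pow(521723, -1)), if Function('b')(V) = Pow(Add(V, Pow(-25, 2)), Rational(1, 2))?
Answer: Mul(Rational(1, 521723), Pow(1145, Rational(1, 2))) ≈ 6.4858e-5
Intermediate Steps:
Function('b')(V) = Pow(Add(625, V), Rational(1, 2)) (Function('b')(V) = Pow(Add(V, 625), Rational(1, 2)) = Pow(Add(625, V), Rational(1, 2)))
Mul(Function('b')(520), Pow(521723, -1)) = Mul(Pow(Add(625, 520), Rational(1, 2)), Pow(521723, -1)) = Mul(Pow(1145, Rational(1, 2)), Rational(1, 521723)) = Mul(Rational(1, 521723), Pow(1145, Rational(1, 2)))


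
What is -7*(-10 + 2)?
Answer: 56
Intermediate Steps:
-7*(-10 + 2) = -7*(-8) = 56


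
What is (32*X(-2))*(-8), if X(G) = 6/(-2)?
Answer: 768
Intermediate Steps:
X(G) = -3 (X(G) = 6*(-1/2) = -3)
(32*X(-2))*(-8) = (32*(-3))*(-8) = -96*(-8) = 768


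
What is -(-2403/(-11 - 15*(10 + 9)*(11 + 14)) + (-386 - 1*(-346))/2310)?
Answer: -526549/1648416 ≈ -0.31943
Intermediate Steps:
-(-2403/(-11 - 15*(10 + 9)*(11 + 14)) + (-386 - 1*(-346))/2310) = -(-2403/(-11 - 285*25) + (-386 + 346)*(1/2310)) = -(-2403/(-11 - 15*475) - 40*1/2310) = -(-2403/(-11 - 7125) - 4/231) = -(-2403/(-7136) - 4/231) = -(-2403*(-1/7136) - 4/231) = -(2403/7136 - 4/231) = -1*526549/1648416 = -526549/1648416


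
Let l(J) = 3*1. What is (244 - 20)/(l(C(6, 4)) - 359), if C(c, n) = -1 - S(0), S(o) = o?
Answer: -56/89 ≈ -0.62921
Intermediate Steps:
C(c, n) = -1 (C(c, n) = -1 - 1*0 = -1 + 0 = -1)
l(J) = 3
(244 - 20)/(l(C(6, 4)) - 359) = (244 - 20)/(3 - 359) = 224/(-356) = 224*(-1/356) = -56/89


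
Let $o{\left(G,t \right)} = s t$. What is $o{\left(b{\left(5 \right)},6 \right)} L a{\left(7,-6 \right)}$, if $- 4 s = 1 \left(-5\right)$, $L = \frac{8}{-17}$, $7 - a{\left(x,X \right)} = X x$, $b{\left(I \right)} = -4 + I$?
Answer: $- \frac{2940}{17} \approx -172.94$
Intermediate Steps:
$a{\left(x,X \right)} = 7 - X x$
$L = - \frac{8}{17}$ ($L = 8 \left(- \frac{1}{17}\right) = - \frac{8}{17} \approx -0.47059$)
$s = \frac{5}{4}$ ($s = - \frac{1 \left(-5\right)}{4} = \left(- \frac{1}{4}\right) \left(-5\right) = \frac{5}{4} \approx 1.25$)
$o{\left(G,t \right)} = \frac{5 t}{4}$
$o{\left(b{\left(5 \right)},6 \right)} L a{\left(7,-6 \right)} = \frac{5}{4} \cdot 6 \left(- \frac{8}{17}\right) \left(7 - \left(-6\right) 7\right) = \frac{15}{2} \left(- \frac{8}{17}\right) \left(7 + 42\right) = \left(- \frac{60}{17}\right) 49 = - \frac{2940}{17}$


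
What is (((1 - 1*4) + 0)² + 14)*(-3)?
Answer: -69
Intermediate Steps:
(((1 - 1*4) + 0)² + 14)*(-3) = (((1 - 4) + 0)² + 14)*(-3) = ((-3 + 0)² + 14)*(-3) = ((-3)² + 14)*(-3) = (9 + 14)*(-3) = 23*(-3) = -69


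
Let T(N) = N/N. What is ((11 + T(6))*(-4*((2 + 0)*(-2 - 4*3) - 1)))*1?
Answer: 1392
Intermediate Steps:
T(N) = 1
((11 + T(6))*(-4*((2 + 0)*(-2 - 4*3) - 1)))*1 = ((11 + 1)*(-4*((2 + 0)*(-2 - 4*3) - 1)))*1 = (12*(-4*(2*(-2 - 12) - 1)))*1 = (12*(-4*(2*(-14) - 1)))*1 = (12*(-4*(-28 - 1)))*1 = (12*(-4*(-29)))*1 = (12*116)*1 = 1392*1 = 1392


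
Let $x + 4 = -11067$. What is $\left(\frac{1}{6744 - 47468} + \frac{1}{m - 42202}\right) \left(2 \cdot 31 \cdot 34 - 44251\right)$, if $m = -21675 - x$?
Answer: $\frac{1970817395}{1075235772} \approx 1.8329$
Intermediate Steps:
$x = -11071$ ($x = -4 - 11067 = -11071$)
$m = -10604$ ($m = -21675 - -11071 = -21675 + 11071 = -10604$)
$\left(\frac{1}{6744 - 47468} + \frac{1}{m - 42202}\right) \left(2 \cdot 31 \cdot 34 - 44251\right) = \left(\frac{1}{6744 - 47468} + \frac{1}{-10604 - 42202}\right) \left(2 \cdot 31 \cdot 34 - 44251\right) = \left(\frac{1}{-40724} + \frac{1}{-52806}\right) \left(62 \cdot 34 - 44251\right) = \left(- \frac{1}{40724} - \frac{1}{52806}\right) \left(2108 - 44251\right) = \left(- \frac{46765}{1075235772}\right) \left(-42143\right) = \frac{1970817395}{1075235772}$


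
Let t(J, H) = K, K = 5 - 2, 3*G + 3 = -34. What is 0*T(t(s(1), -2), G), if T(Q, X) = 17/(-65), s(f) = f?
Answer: 0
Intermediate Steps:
G = -37/3 (G = -1 + (⅓)*(-34) = -1 - 34/3 = -37/3 ≈ -12.333)
K = 3
t(J, H) = 3
T(Q, X) = -17/65 (T(Q, X) = 17*(-1/65) = -17/65)
0*T(t(s(1), -2), G) = 0*(-17/65) = 0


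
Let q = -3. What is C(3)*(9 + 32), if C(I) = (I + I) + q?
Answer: 123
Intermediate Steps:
C(I) = -3 + 2*I (C(I) = (I + I) - 3 = 2*I - 3 = -3 + 2*I)
C(3)*(9 + 32) = (-3 + 2*3)*(9 + 32) = (-3 + 6)*41 = 3*41 = 123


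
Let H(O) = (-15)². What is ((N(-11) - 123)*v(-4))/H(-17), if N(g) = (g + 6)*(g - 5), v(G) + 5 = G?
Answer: 43/25 ≈ 1.7200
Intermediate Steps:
v(G) = -5 + G
H(O) = 225
N(g) = (-5 + g)*(6 + g) (N(g) = (6 + g)*(-5 + g) = (-5 + g)*(6 + g))
((N(-11) - 123)*v(-4))/H(-17) = (((-30 - 11 + (-11)²) - 123)*(-5 - 4))/225 = (((-30 - 11 + 121) - 123)*(-9))*(1/225) = ((80 - 123)*(-9))*(1/225) = -43*(-9)*(1/225) = 387*(1/225) = 43/25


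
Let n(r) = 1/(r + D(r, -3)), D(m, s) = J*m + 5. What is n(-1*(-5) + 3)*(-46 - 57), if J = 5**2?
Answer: -103/213 ≈ -0.48357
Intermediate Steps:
J = 25
D(m, s) = 5 + 25*m (D(m, s) = 25*m + 5 = 5 + 25*m)
n(r) = 1/(5 + 26*r) (n(r) = 1/(r + (5 + 25*r)) = 1/(5 + 26*r))
n(-1*(-5) + 3)*(-46 - 57) = (-46 - 57)/(5 + 26*(-1*(-5) + 3)) = -103/(5 + 26*(5 + 3)) = -103/(5 + 26*8) = -103/(5 + 208) = -103/213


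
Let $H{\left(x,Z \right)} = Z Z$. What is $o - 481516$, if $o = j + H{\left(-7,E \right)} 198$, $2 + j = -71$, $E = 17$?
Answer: $-424367$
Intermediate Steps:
$j = -73$ ($j = -2 - 71 = -73$)
$H{\left(x,Z \right)} = Z^{2}$
$o = 57149$ ($o = -73 + 17^{2} \cdot 198 = -73 + 289 \cdot 198 = -73 + 57222 = 57149$)
$o - 481516 = 57149 - 481516 = -424367$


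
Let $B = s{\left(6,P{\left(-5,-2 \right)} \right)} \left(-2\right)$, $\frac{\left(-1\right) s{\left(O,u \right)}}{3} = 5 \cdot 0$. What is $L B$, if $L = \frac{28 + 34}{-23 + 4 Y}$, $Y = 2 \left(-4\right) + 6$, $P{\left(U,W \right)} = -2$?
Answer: $0$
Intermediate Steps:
$s{\left(O,u \right)} = 0$ ($s{\left(O,u \right)} = - 3 \cdot 5 \cdot 0 = \left(-3\right) 0 = 0$)
$Y = -2$ ($Y = -8 + 6 = -2$)
$B = 0$ ($B = 0 \left(-2\right) = 0$)
$L = -2$ ($L = \frac{28 + 34}{-23 + 4 \left(-2\right)} = \frac{62}{-23 - 8} = \frac{62}{-31} = 62 \left(- \frac{1}{31}\right) = -2$)
$L B = \left(-2\right) 0 = 0$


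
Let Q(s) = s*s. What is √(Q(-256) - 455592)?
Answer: 2*I*√97514 ≈ 624.54*I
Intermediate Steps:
Q(s) = s²
√(Q(-256) - 455592) = √((-256)² - 455592) = √(65536 - 455592) = √(-390056) = 2*I*√97514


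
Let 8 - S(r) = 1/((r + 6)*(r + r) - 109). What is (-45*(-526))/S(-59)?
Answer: 145452150/49159 ≈ 2958.8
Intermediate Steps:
S(r) = 8 - 1/(-109 + 2*r*(6 + r)) (S(r) = 8 - 1/((r + 6)*(r + r) - 109) = 8 - 1/((6 + r)*(2*r) - 109) = 8 - 1/(2*r*(6 + r) - 109) = 8 - 1/(-109 + 2*r*(6 + r)))
(-45*(-526))/S(-59) = (-45*(-526))/(((-873 + 16*(-59)**2 + 96*(-59))/(-109 + 2*(-59)**2 + 12*(-59)))) = 23670/(((-873 + 16*3481 - 5664)/(-109 + 2*3481 - 708))) = 23670/(((-873 + 55696 - 5664)/(-109 + 6962 - 708))) = 23670/((49159/6145)) = 23670/(((1/6145)*49159)) = 23670/(49159/6145) = 23670*(6145/49159) = 145452150/49159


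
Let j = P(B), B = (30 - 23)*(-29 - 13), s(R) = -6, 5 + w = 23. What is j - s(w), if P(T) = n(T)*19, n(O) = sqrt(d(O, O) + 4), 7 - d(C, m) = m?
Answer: 6 + 19*sqrt(305) ≈ 337.82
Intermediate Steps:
w = 18 (w = -5 + 23 = 18)
d(C, m) = 7 - m
B = -294 (B = 7*(-42) = -294)
n(O) = sqrt(11 - O) (n(O) = sqrt((7 - O) + 4) = sqrt(11 - O))
P(T) = 19*sqrt(11 - T) (P(T) = sqrt(11 - T)*19 = 19*sqrt(11 - T))
j = 19*sqrt(305) (j = 19*sqrt(11 - 1*(-294)) = 19*sqrt(11 + 294) = 19*sqrt(305) ≈ 331.82)
j - s(w) = 19*sqrt(305) - 1*(-6) = 19*sqrt(305) + 6 = 6 + 19*sqrt(305)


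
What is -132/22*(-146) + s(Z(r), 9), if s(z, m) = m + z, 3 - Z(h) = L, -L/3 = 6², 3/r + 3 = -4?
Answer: 996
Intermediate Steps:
r = -3/7 (r = 3/(-3 - 4) = 3/(-7) = 3*(-⅐) = -3/7 ≈ -0.42857)
L = -108 (L = -3*6² = -3*36 = -108)
Z(h) = 111 (Z(h) = 3 - 1*(-108) = 3 + 108 = 111)
-132/22*(-146) + s(Z(r), 9) = -132/22*(-146) + (9 + 111) = -132*1/22*(-146) + 120 = -6*(-146) + 120 = 876 + 120 = 996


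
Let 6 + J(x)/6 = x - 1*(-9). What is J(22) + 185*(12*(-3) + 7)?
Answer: -5215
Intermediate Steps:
J(x) = 18 + 6*x (J(x) = -36 + 6*(x - 1*(-9)) = -36 + 6*(x + 9) = -36 + 6*(9 + x) = -36 + (54 + 6*x) = 18 + 6*x)
J(22) + 185*(12*(-3) + 7) = (18 + 6*22) + 185*(12*(-3) + 7) = (18 + 132) + 185*(-36 + 7) = 150 + 185*(-29) = 150 - 5365 = -5215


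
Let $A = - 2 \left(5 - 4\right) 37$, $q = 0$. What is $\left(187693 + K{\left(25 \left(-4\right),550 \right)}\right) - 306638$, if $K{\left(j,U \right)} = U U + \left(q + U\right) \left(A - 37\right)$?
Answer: $122505$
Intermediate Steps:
$A = -74$ ($A = \left(-2\right) 1 \cdot 37 = \left(-2\right) 37 = -74$)
$K{\left(j,U \right)} = U^{2} - 111 U$ ($K{\left(j,U \right)} = U U + \left(0 + U\right) \left(-74 - 37\right) = U^{2} + U \left(-111\right) = U^{2} - 111 U$)
$\left(187693 + K{\left(25 \left(-4\right),550 \right)}\right) - 306638 = \left(187693 + 550 \left(-111 + 550\right)\right) - 306638 = \left(187693 + 550 \cdot 439\right) - 306638 = \left(187693 + 241450\right) - 306638 = 429143 - 306638 = 122505$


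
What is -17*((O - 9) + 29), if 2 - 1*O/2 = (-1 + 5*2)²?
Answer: 2346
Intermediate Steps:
O = -158 (O = 4 - 2*(-1 + 5*2)² = 4 - 2*(-1 + 10)² = 4 - 2*9² = 4 - 2*81 = 4 - 162 = -158)
-17*((O - 9) + 29) = -17*((-158 - 9) + 29) = -17*(-167 + 29) = -17*(-138) = 2346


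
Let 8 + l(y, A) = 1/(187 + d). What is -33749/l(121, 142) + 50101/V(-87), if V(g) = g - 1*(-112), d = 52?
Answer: 297393286/47775 ≈ 6224.9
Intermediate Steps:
V(g) = 112 + g (V(g) = g + 112 = 112 + g)
l(y, A) = -1911/239 (l(y, A) = -8 + 1/(187 + 52) = -8 + 1/239 = -1911/239)
-33749/l(121, 142) + 50101/V(-87) = -33749/(-1911/239) + 50101/(112 - 87) = -33749*(-239/1911) + 50101/25 = 8066011/1911 + 50101*(1/25) = 8066011/1911 + 50101/25 = 297393286/47775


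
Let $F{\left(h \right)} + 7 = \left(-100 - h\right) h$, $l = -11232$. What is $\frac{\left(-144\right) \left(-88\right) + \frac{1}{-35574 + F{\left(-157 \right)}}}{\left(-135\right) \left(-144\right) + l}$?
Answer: $\frac{564284159}{365502240} \approx 1.5439$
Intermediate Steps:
$F{\left(h \right)} = -7 + h \left(-100 - h\right)$ ($F{\left(h \right)} = -7 + \left(-100 - h\right) h = -7 + h \left(-100 - h\right)$)
$\frac{\left(-144\right) \left(-88\right) + \frac{1}{-35574 + F{\left(-157 \right)}}}{\left(-135\right) \left(-144\right) + l} = \frac{\left(-144\right) \left(-88\right) + \frac{1}{-35574 - 8956}}{\left(-135\right) \left(-144\right) - 11232} = \frac{12672 + \frac{1}{-35574 - 8956}}{19440 - 11232} = \frac{12672 + \frac{1}{-35574 - 8956}}{8208} = \left(12672 + \frac{1}{-35574 - 8956}\right) \frac{1}{8208} = \left(12672 + \frac{1}{-44530}\right) \frac{1}{8208} = \left(12672 - \frac{1}{44530}\right) \frac{1}{8208} = \frac{564284159}{44530} \cdot \frac{1}{8208} = \frac{564284159}{365502240}$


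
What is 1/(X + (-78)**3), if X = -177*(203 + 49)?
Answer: -1/519156 ≈ -1.9262e-6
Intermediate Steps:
X = -44604 (X = -177*252 = -44604)
1/(X + (-78)**3) = 1/(-44604 + (-78)**3) = 1/(-44604 - 474552) = 1/(-519156) = -1/519156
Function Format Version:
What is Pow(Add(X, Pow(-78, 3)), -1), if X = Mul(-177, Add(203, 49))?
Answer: Rational(-1, 519156) ≈ -1.9262e-6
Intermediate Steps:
X = -44604 (X = Mul(-177, 252) = -44604)
Pow(Add(X, Pow(-78, 3)), -1) = Pow(Add(-44604, Pow(-78, 3)), -1) = Pow(Add(-44604, -474552), -1) = Pow(-519156, -1) = Rational(-1, 519156)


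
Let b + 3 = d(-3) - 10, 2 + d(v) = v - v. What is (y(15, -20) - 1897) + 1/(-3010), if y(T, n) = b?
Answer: -5755121/3010 ≈ -1912.0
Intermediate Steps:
d(v) = -2 (d(v) = -2 + (v - v) = -2 + 0 = -2)
b = -15 (b = -3 + (-2 - 10) = -3 - 12 = -15)
y(T, n) = -15
(y(15, -20) - 1897) + 1/(-3010) = (-15 - 1897) + 1/(-3010) = -1912 - 1/3010 = -5755121/3010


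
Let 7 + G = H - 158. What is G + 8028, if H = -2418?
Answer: 5445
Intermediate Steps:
G = -2583 (G = -7 + (-2418 - 158) = -7 - 2576 = -2583)
G + 8028 = -2583 + 8028 = 5445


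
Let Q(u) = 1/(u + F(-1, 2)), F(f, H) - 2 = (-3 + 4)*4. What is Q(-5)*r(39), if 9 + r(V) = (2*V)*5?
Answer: 381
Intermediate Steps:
F(f, H) = 6 (F(f, H) = 2 + (-3 + 4)*4 = 2 + 1*4 = 2 + 4 = 6)
r(V) = -9 + 10*V (r(V) = -9 + (2*V)*5 = -9 + 10*V)
Q(u) = 1/(6 + u) (Q(u) = 1/(u + 6) = 1/(6 + u))
Q(-5)*r(39) = (-9 + 10*39)/(6 - 5) = (-9 + 390)/1 = 1*381 = 381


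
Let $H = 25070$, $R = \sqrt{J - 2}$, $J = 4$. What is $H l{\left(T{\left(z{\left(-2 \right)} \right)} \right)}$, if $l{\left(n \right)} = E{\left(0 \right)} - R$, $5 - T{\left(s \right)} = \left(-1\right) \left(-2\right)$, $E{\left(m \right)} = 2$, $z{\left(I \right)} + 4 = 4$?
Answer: $50140 - 25070 \sqrt{2} \approx 14686.0$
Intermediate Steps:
$z{\left(I \right)} = 0$ ($z{\left(I \right)} = -4 + 4 = 0$)
$R = \sqrt{2}$ ($R = \sqrt{4 - 2} = \sqrt{2} \approx 1.4142$)
$T{\left(s \right)} = 3$ ($T{\left(s \right)} = 5 - \left(-1\right) \left(-2\right) = 5 - 2 = 3$)
$l{\left(n \right)} = 2 - \sqrt{2}$
$H l{\left(T{\left(z{\left(-2 \right)} \right)} \right)} = 25070 \left(2 - \sqrt{2}\right) = 50140 - 25070 \sqrt{2}$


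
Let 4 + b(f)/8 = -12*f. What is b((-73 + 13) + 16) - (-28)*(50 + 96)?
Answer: 8280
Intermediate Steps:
b(f) = -32 - 96*f (b(f) = -32 + 8*(-12*f) = -32 - 96*f)
b((-73 + 13) + 16) - (-28)*(50 + 96) = (-32 - 96*((-73 + 13) + 16)) - (-28)*(50 + 96) = (-32 - 96*(-60 + 16)) - (-28)*146 = (-32 - 96*(-44)) - 1*(-4088) = (-32 + 4224) + 4088 = 4192 + 4088 = 8280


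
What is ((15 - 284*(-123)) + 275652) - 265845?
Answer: 44754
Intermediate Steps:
((15 - 284*(-123)) + 275652) - 265845 = ((15 + 34932) + 275652) - 265845 = (34947 + 275652) - 265845 = 310599 - 265845 = 44754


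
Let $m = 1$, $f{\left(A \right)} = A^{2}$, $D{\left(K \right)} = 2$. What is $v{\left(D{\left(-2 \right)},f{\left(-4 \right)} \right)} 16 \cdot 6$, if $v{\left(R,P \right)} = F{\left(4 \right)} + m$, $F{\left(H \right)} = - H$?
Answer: $-288$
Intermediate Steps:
$v{\left(R,P \right)} = -3$ ($v{\left(R,P \right)} = \left(-1\right) 4 + 1 = -4 + 1 = -3$)
$v{\left(D{\left(-2 \right)},f{\left(-4 \right)} \right)} 16 \cdot 6 = \left(-3\right) 16 \cdot 6 = \left(-48\right) 6 = -288$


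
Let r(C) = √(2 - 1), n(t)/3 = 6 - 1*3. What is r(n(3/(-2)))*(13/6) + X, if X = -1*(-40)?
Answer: 253/6 ≈ 42.167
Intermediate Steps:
n(t) = 9 (n(t) = 3*(6 - 1*3) = 3*(6 - 3) = 3*3 = 9)
r(C) = 1 (r(C) = √1 = 1)
X = 40
r(n(3/(-2)))*(13/6) + X = 1*(13/6) + 40 = 13/6 + 40 = 253/6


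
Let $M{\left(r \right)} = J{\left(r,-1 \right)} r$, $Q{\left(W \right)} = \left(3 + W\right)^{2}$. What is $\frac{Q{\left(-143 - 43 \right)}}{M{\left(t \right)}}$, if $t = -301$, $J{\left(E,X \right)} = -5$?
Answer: $\frac{33489}{1505} \approx 22.252$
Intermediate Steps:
$M{\left(r \right)} = - 5 r$
$\frac{Q{\left(-143 - 43 \right)}}{M{\left(t \right)}} = \frac{\left(3 - 186\right)^{2}}{\left(-5\right) \left(-301\right)} = \frac{\left(3 - 186\right)^{2}}{1505} = \left(3 - 186\right)^{2} \cdot \frac{1}{1505} = \left(-183\right)^{2} \cdot \frac{1}{1505} = 33489 \cdot \frac{1}{1505} = \frac{33489}{1505}$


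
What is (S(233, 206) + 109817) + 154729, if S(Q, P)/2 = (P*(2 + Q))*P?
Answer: 20209466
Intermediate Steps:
S(Q, P) = 2*P**2*(2 + Q) (S(Q, P) = 2*((P*(2 + Q))*P) = 2*(P**2*(2 + Q)) = 2*P**2*(2 + Q))
(S(233, 206) + 109817) + 154729 = (2*206**2*(2 + 233) + 109817) + 154729 = (2*42436*235 + 109817) + 154729 = (19944920 + 109817) + 154729 = 20054737 + 154729 = 20209466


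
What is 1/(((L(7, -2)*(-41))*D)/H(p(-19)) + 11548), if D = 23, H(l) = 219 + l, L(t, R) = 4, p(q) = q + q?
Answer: 181/2086416 ≈ 8.6752e-5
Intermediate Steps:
p(q) = 2*q
1/(((L(7, -2)*(-41))*D)/H(p(-19)) + 11548) = 1/(((4*(-41))*23)/(219 + 2*(-19)) + 11548) = 1/((-164*23)/(219 - 38) + 11548) = 1/(-3772/181 + 11548) = 1/(2086416/181) = 181/2086416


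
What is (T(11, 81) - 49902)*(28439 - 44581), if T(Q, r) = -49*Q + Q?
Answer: 814041060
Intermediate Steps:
T(Q, r) = -48*Q
(T(11, 81) - 49902)*(28439 - 44581) = (-48*11 - 49902)*(28439 - 44581) = (-528 - 49902)*(-16142) = -50430*(-16142) = 814041060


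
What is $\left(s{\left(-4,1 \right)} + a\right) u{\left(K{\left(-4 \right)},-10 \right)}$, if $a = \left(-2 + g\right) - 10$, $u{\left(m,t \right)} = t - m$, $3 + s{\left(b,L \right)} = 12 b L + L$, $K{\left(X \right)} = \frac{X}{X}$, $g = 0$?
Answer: $682$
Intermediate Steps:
$K{\left(X \right)} = 1$
$s{\left(b,L \right)} = -3 + L + 12 L b$ ($s{\left(b,L \right)} = -3 + \left(12 b L + L\right) = -3 + \left(12 L b + L\right) = -3 + \left(L + 12 L b\right) = -3 + L + 12 L b$)
$a = -12$ ($a = \left(-2 + 0\right) - 10 = -2 - 10 = -12$)
$\left(s{\left(-4,1 \right)} + a\right) u{\left(K{\left(-4 \right)},-10 \right)} = \left(\left(-3 + 1 + 12 \cdot 1 \left(-4\right)\right) - 12\right) \left(-10 - 1\right) = \left(\left(-3 + 1 - 48\right) - 12\right) \left(-10 - 1\right) = \left(-50 - 12\right) \left(-11\right) = \left(-62\right) \left(-11\right) = 682$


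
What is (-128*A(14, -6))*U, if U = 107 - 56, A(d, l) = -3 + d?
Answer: -71808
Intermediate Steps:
U = 51
(-128*A(14, -6))*U = -128*(-3 + 14)*51 = -128*11*51 = -1408*51 = -71808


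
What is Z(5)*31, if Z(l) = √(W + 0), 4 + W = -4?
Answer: 62*I*√2 ≈ 87.681*I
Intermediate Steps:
W = -8 (W = -4 - 4 = -8)
Z(l) = 2*I*√2 (Z(l) = √(-8 + 0) = √(-8) = 2*I*√2)
Z(5)*31 = (2*I*√2)*31 = 62*I*√2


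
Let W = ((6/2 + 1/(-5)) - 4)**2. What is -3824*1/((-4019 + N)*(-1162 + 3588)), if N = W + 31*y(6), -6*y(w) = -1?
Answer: 286800/730054967 ≈ 0.00039285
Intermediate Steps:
y(w) = 1/6 (y(w) = -1/6*(-1) = 1/6)
W = 36/25 (W = ((6*(1/2) + 1*(-1/5)) - 4)**2 = ((3 - 1/5) - 4)**2 = (14/5 - 4)**2 = (-6/5)**2 = 36/25 ≈ 1.4400)
N = 991/150 (N = 36/25 + 31*(1/6) = 36/25 + 31/6 = 991/150 ≈ 6.6067)
-3824*1/((-4019 + N)*(-1162 + 3588)) = -3824*1/((-4019 + 991/150)*(-1162 + 3588)) = -3824/(2426*(-601859/150)) = -3824/(-730054967/75) = -3824*(-75/730054967) = 286800/730054967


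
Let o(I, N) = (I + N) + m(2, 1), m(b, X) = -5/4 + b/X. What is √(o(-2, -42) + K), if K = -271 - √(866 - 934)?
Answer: √(-1257 - 8*I*√17)/2 ≈ 0.23257 - 17.729*I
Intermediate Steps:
m(b, X) = -5/4 + b/X (m(b, X) = -5*¼ + b/X = -5/4 + b/X)
o(I, N) = ¾ + I + N (o(I, N) = (I + N) + (-5/4 + 2/1) = (I + N) + (-5/4 + 2*1) = (I + N) + (-5/4 + 2) = (I + N) + ¾ = ¾ + I + N)
K = -271 - 2*I*√17 (K = -271 - √(-68) = -271 - 2*I*√17 ≈ -271.0 - 8.2462*I)
√(o(-2, -42) + K) = √((¾ - 2 - 42) + (-271 - 2*I*√17)) = √(-173/4 + (-271 - 2*I*√17)) = √(-1257/4 - 2*I*√17)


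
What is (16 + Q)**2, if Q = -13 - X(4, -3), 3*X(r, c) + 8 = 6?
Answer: 121/9 ≈ 13.444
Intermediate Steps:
X(r, c) = -2/3 (X(r, c) = -8/3 + (1/3)*6 = -8/3 + 2 = -2/3)
Q = -37/3 (Q = -13 - 1*(-2/3) = -13 + 2/3 = -37/3 ≈ -12.333)
(16 + Q)**2 = (16 - 37/3)**2 = (11/3)**2 = 121/9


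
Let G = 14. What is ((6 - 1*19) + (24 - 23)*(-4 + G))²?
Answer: 9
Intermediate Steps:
((6 - 1*19) + (24 - 23)*(-4 + G))² = ((6 - 1*19) + (24 - 23)*(-4 + 14))² = ((6 - 19) + 1*10)² = (-13 + 10)² = (-3)² = 9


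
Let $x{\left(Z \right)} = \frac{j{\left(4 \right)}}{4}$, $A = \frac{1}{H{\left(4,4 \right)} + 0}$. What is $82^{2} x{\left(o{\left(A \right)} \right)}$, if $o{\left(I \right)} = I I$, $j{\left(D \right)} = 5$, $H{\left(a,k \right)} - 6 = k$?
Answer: $8405$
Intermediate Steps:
$H{\left(a,k \right)} = 6 + k$
$A = \frac{1}{10}$ ($A = \frac{1}{\left(6 + 4\right) + 0} = \frac{1}{10 + 0} = \frac{1}{10} \approx 0.1$)
$o{\left(I \right)} = I^{2}$
$x{\left(Z \right)} = \frac{5}{4}$
$82^{2} x{\left(o{\left(A \right)} \right)} = 82^{2} \cdot \frac{5}{4} = 6724 \cdot \frac{5}{4} = 8405$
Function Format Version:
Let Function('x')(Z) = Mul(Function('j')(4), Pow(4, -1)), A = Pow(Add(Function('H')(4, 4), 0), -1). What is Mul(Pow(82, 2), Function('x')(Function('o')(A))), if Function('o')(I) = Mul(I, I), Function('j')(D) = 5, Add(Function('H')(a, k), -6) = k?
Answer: 8405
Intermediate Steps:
Function('H')(a, k) = Add(6, k)
A = Rational(1, 10) (A = Pow(Add(Add(6, 4), 0), -1) = Pow(Add(10, 0), -1) = Pow(10, -1) = Rational(1, 10) ≈ 0.10000)
Function('o')(I) = Pow(I, 2)
Function('x')(Z) = Rational(5, 4) (Function('x')(Z) = Mul(5, Pow(4, -1)) = Mul(5, Rational(1, 4)) = Rational(5, 4))
Mul(Pow(82, 2), Function('x')(Function('o')(A))) = Mul(Pow(82, 2), Rational(5, 4)) = Mul(6724, Rational(5, 4)) = 8405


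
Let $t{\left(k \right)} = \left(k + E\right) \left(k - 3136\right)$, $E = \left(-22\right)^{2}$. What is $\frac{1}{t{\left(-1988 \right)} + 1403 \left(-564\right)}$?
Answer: $\frac{1}{6915204} \approx 1.4461 \cdot 10^{-7}$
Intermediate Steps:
$E = 484$
$t{\left(k \right)} = \left(-3136 + k\right) \left(484 + k\right)$ ($t{\left(k \right)} = \left(k + 484\right) \left(k - 3136\right) = \left(484 + k\right) \left(-3136 + k\right) = \left(-3136 + k\right) \left(484 + k\right)$)
$\frac{1}{t{\left(-1988 \right)} + 1403 \left(-564\right)} = \frac{1}{\left(-1517824 + \left(-1988\right)^{2} - -5272176\right) + 1403 \left(-564\right)} = \frac{1}{\left(-1517824 + 3952144 + 5272176\right) - 791292} = \frac{1}{7706496 - 791292} = \frac{1}{6915204}$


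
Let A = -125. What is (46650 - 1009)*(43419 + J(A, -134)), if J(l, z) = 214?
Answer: 1991453753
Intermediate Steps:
(46650 - 1009)*(43419 + J(A, -134)) = (46650 - 1009)*(43419 + 214) = 45641*43633 = 1991453753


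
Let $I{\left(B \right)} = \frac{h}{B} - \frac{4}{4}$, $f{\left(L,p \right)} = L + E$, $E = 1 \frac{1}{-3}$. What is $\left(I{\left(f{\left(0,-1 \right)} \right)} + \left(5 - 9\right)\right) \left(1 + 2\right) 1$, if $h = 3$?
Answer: $-42$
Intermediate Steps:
$E = - \frac{1}{3}$ ($E = 1 \left(- \frac{1}{3}\right) = - \frac{1}{3} \approx -0.33333$)
$f{\left(L,p \right)} = - \frac{1}{3} + L$ ($f{\left(L,p \right)} = L - \frac{1}{3} = - \frac{1}{3} + L$)
$I{\left(B \right)} = -1 + \frac{3}{B}$ ($I{\left(B \right)} = \frac{3}{B} - \frac{4}{4} = \frac{3}{B} - 1 = -1 + \frac{3}{B}$)
$\left(I{\left(f{\left(0,-1 \right)} \right)} + \left(5 - 9\right)\right) \left(1 + 2\right) 1 = \left(\frac{3 - \left(- \frac{1}{3} + 0\right)}{- \frac{1}{3} + 0} + \left(5 - 9\right)\right) \left(1 + 2\right) 1 = \left(\frac{3 - - \frac{1}{3}}{- \frac{1}{3}} - 4\right) 3 \cdot 1 = \left(- 3 \left(3 + \frac{1}{3}\right) - 4\right) 3 = \left(\left(-3\right) \frac{10}{3} - 4\right) 3 = \left(-10 - 4\right) 3 = \left(-14\right) 3 = -42$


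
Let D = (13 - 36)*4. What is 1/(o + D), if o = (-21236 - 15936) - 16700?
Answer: -1/53964 ≈ -1.8531e-5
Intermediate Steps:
o = -53872 (o = -37172 - 16700 = -53872)
D = -92 (D = -23*4 = -92)
1/(o + D) = 1/(-53872 - 92) = 1/(-53964) = -1/53964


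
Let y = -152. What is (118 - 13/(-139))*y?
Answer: -2495080/139 ≈ -17950.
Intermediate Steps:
(118 - 13/(-139))*y = (118 - 13/(-139))*(-152) = (118 - 13*(-1/139))*(-152) = (118 + 13/139)*(-152) = (16415/139)*(-152) = -2495080/139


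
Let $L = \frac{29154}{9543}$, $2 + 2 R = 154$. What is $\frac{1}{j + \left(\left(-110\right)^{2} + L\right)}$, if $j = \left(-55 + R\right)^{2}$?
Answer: $\frac{3181}{39902639} \approx 7.9719 \cdot 10^{-5}$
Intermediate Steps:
$R = 76$ ($R = -1 + \frac{1}{2} \cdot 154 = -1 + 77 = 76$)
$L = \frac{9718}{3181}$ ($L = 29154 \cdot \frac{1}{9543} = \frac{9718}{3181} \approx 3.055$)
$j = 441$ ($j = \left(-55 + 76\right)^{2} = 21^{2} = 441$)
$\frac{1}{j + \left(\left(-110\right)^{2} + L\right)} = \frac{1}{441 + \left(\left(-110\right)^{2} + \frac{9718}{3181}\right)} = \frac{1}{441 + \left(12100 + \frac{9718}{3181}\right)} = \frac{1}{441 + \frac{38499818}{3181}} = \frac{1}{\frac{39902639}{3181}} = \frac{3181}{39902639}$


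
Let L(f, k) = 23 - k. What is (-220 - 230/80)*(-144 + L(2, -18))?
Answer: 183649/8 ≈ 22956.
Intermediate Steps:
(-220 - 230/80)*(-144 + L(2, -18)) = (-220 - 230/80)*(-144 + (23 - 1*(-18))) = (-220 - 230*1/80)*(-144 + (23 + 18)) = (-220 - 23/8)*(-144 + 41) = -1783/8*(-103) = 183649/8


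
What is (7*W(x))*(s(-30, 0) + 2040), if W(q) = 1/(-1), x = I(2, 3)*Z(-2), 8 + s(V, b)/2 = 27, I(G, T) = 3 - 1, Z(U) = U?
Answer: -14546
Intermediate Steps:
I(G, T) = 2
s(V, b) = 38 (s(V, b) = -16 + 2*27 = -16 + 54 = 38)
x = -4 (x = 2*(-2) = -4)
W(q) = -1
(7*W(x))*(s(-30, 0) + 2040) = (7*(-1))*(38 + 2040) = -7*2078 = -14546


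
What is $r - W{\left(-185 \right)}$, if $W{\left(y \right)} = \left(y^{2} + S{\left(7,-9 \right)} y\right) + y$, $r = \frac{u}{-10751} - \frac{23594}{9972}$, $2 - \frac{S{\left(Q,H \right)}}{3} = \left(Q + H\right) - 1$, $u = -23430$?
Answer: $- \frac{1675954262357}{53604486} \approx -31265.0$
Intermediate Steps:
$S{\left(Q,H \right)} = 9 - 3 H - 3 Q$ ($S{\left(Q,H \right)} = 6 - 3 \left(\left(Q + H\right) - 1\right) = 6 - 3 \left(\left(H + Q\right) - 1\right) = 6 - 3 \left(-1 + H + Q\right) = 6 - \left(-3 + 3 H + 3 Q\right) = 9 - 3 H - 3 Q$)
$r = - \frac{10007567}{53604486}$ ($r = - \frac{23430}{-10751} - \frac{23594}{9972} = \left(-23430\right) \left(- \frac{1}{10751}\right) - \frac{11797}{4986} = \frac{23430}{10751} - \frac{11797}{4986} = - \frac{10007567}{53604486} \approx -0.18669$)
$W{\left(y \right)} = y^{2} + 16 y$ ($W{\left(y \right)} = \left(y^{2} + \left(9 - -27 - 21\right) y\right) + y = \left(y^{2} + \left(9 + 27 - 21\right) y\right) + y = \left(y^{2} + 15 y\right) + y = y^{2} + 16 y$)
$r - W{\left(-185 \right)} = - \frac{10007567}{53604486} - - 185 \left(16 - 185\right) = - \frac{10007567}{53604486} - \left(-185\right) \left(-169\right) = - \frac{10007567}{53604486} - 31265 = - \frac{1675954262357}{53604486}$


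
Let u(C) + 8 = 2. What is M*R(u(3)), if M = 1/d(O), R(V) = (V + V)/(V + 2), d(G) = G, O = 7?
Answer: 3/7 ≈ 0.42857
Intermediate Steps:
u(C) = -6 (u(C) = -8 + 2 = -6)
R(V) = 2*V/(2 + V) (R(V) = (2*V)/(2 + V) = 2*V/(2 + V))
M = ⅐ (M = 1/7 = ⅐ ≈ 0.14286)
M*R(u(3)) = (2*(-6)/(2 - 6))/7 = (2*(-6)/(-4))/7 = (2*(-6)*(-¼))/7 = (⅐)*3 = 3/7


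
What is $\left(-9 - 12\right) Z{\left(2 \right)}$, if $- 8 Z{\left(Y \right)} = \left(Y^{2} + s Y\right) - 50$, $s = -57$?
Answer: $-420$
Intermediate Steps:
$Z{\left(Y \right)} = \frac{25}{4} - \frac{Y^{2}}{8} + \frac{57 Y}{8}$ ($Z{\left(Y \right)} = - \frac{\left(Y^{2} - 57 Y\right) - 50}{8} = - \frac{-50 + Y^{2} - 57 Y}{8} = \frac{25}{4} - \frac{Y^{2}}{8} + \frac{57 Y}{8}$)
$\left(-9 - 12\right) Z{\left(2 \right)} = \left(-9 - 12\right) \left(\frac{25}{4} - \frac{2^{2}}{8} + \frac{57}{8} \cdot 2\right) = - 21 \left(\frac{25}{4} - \frac{1}{2} + \frac{57}{4}\right) = \left(-21\right) 20 = -420$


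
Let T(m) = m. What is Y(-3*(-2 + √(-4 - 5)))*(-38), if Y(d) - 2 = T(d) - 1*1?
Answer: -266 + 342*I ≈ -266.0 + 342.0*I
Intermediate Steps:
Y(d) = 1 + d (Y(d) = 2 + (d - 1*1) = 2 + (d - 1) = 2 + (-1 + d) = 1 + d)
Y(-3*(-2 + √(-4 - 5)))*(-38) = (1 - 3*(-2 + √(-4 - 5)))*(-38) = (1 - 3*(-2 + √(-9)))*(-38) = (1 - 3*(-2 + 3*I))*(-38) = (1 + (6 - 9*I))*(-38) = (7 - 9*I)*(-38) = -266 + 342*I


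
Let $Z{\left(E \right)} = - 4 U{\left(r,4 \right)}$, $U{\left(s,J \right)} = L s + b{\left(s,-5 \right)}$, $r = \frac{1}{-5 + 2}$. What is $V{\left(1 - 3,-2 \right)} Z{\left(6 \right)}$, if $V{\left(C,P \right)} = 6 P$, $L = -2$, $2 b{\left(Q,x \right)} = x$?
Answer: $-88$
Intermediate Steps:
$b{\left(Q,x \right)} = \frac{x}{2}$
$r = - \frac{1}{3}$ ($r = \frac{1}{-3} = - \frac{1}{3} \approx -0.33333$)
$U{\left(s,J \right)} = - \frac{5}{2} - 2 s$ ($U{\left(s,J \right)} = - 2 s + \frac{1}{2} \left(-5\right) = - 2 s - \frac{5}{2} = - \frac{5}{2} - 2 s$)
$Z{\left(E \right)} = \frac{22}{3}$ ($Z{\left(E \right)} = - 4 \left(- \frac{5}{2} - - \frac{2}{3}\right) = - 4 \left(- \frac{5}{2} + \frac{2}{3}\right) = \left(-4\right) \left(- \frac{11}{6}\right) = \frac{22}{3}$)
$V{\left(1 - 3,-2 \right)} Z{\left(6 \right)} = 6 \left(-2\right) \frac{22}{3} = \left(-12\right) \frac{22}{3} = -88$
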